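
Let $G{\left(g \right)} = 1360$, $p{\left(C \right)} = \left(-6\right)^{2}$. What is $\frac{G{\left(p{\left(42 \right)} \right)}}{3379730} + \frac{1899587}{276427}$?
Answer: $\frac{20711184233}{3013705241} \approx 6.8723$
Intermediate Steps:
$p{\left(C \right)} = 36$
$\frac{G{\left(p{\left(42 \right)} \right)}}{3379730} + \frac{1899587}{276427} = \frac{1360}{3379730} + \frac{1899587}{276427} = 1360 \cdot \frac{1}{3379730} + 1899587 \cdot \frac{1}{276427} = \frac{136}{337973} + \frac{61277}{8917} = \frac{20711184233}{3013705241}$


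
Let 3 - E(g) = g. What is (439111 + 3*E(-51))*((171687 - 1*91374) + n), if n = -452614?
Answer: -163541777173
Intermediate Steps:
E(g) = 3 - g
(439111 + 3*E(-51))*((171687 - 1*91374) + n) = (439111 + 3*(3 - 1*(-51)))*((171687 - 1*91374) - 452614) = (439111 + 3*(3 + 51))*((171687 - 91374) - 452614) = (439111 + 3*54)*(80313 - 452614) = (439111 + 162)*(-372301) = 439273*(-372301) = -163541777173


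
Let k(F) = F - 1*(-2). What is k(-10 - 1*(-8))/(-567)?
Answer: 0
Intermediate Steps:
k(F) = 2 + F (k(F) = F + 2 = 2 + F)
k(-10 - 1*(-8))/(-567) = (2 + (-10 - 1*(-8)))/(-567) = (2 + (-10 + 8))*(-1/567) = (2 - 2)*(-1/567) = 0*(-1/567) = 0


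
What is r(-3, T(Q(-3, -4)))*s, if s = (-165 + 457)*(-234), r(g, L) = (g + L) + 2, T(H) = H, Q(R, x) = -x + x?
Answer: 68328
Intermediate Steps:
Q(R, x) = 0
r(g, L) = 2 + L + g (r(g, L) = (L + g) + 2 = 2 + L + g)
s = -68328 (s = 292*(-234) = -68328)
r(-3, T(Q(-3, -4)))*s = (2 + 0 - 3)*(-68328) = -1*(-68328) = 68328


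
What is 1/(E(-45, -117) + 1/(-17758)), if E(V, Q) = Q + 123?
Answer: 17758/106547 ≈ 0.16667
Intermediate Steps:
E(V, Q) = 123 + Q
1/(E(-45, -117) + 1/(-17758)) = 1/((123 - 117) + 1/(-17758)) = 1/(6 - 1/17758) = 1/(106547/17758) = 17758/106547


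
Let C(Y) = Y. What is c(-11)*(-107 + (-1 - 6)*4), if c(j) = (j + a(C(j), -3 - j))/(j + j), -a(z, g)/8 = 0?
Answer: -135/2 ≈ -67.500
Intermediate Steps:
a(z, g) = 0 (a(z, g) = -8*0 = 0)
c(j) = ½ (c(j) = (j + 0)/(j + j) = j/((2*j)) = j*(1/(2*j)) = ½)
c(-11)*(-107 + (-1 - 6)*4) = (-107 + (-1 - 6)*4)/2 = (-107 - 7*4)/2 = (-107 - 28)/2 = (½)*(-135) = -135/2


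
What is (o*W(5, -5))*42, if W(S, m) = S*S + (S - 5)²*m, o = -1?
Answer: -1050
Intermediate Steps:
W(S, m) = S² + m*(-5 + S)² (W(S, m) = S² + (-5 + S)²*m = S² + m*(-5 + S)²)
(o*W(5, -5))*42 = -(5² - 5*(-5 + 5)²)*42 = -(25 - 5*0²)*42 = -(25 - 5*0)*42 = -(25 + 0)*42 = -1*25*42 = -25*42 = -1050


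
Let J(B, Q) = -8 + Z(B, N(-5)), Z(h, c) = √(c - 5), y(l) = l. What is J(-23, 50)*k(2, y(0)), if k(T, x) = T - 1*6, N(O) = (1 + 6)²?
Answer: 32 - 8*√11 ≈ 5.4670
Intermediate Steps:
N(O) = 49 (N(O) = 7² = 49)
Z(h, c) = √(-5 + c)
k(T, x) = -6 + T (k(T, x) = T - 6 = -6 + T)
J(B, Q) = -8 + 2*√11 (J(B, Q) = -8 + √(-5 + 49) = -8 + √44 = -8 + 2*√11)
J(-23, 50)*k(2, y(0)) = (-8 + 2*√11)*(-6 + 2) = (-8 + 2*√11)*(-4) = 32 - 8*√11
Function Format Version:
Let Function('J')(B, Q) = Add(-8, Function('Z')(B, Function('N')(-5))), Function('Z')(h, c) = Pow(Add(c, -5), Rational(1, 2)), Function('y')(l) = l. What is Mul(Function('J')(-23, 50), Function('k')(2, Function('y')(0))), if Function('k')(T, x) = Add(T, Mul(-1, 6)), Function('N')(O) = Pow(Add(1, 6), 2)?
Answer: Add(32, Mul(-8, Pow(11, Rational(1, 2)))) ≈ 5.4670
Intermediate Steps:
Function('N')(O) = 49 (Function('N')(O) = Pow(7, 2) = 49)
Function('Z')(h, c) = Pow(Add(-5, c), Rational(1, 2))
Function('k')(T, x) = Add(-6, T) (Function('k')(T, x) = Add(T, -6) = Add(-6, T))
Function('J')(B, Q) = Add(-8, Mul(2, Pow(11, Rational(1, 2)))) (Function('J')(B, Q) = Add(-8, Pow(Add(-5, 49), Rational(1, 2))) = Add(-8, Pow(44, Rational(1, 2))) = Add(-8, Mul(2, Pow(11, Rational(1, 2)))))
Mul(Function('J')(-23, 50), Function('k')(2, Function('y')(0))) = Mul(Add(-8, Mul(2, Pow(11, Rational(1, 2)))), Add(-6, 2)) = Mul(Add(-8, Mul(2, Pow(11, Rational(1, 2)))), -4) = Add(32, Mul(-8, Pow(11, Rational(1, 2))))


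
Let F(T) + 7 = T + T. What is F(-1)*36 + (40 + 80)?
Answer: -204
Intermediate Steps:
F(T) = -7 + 2*T (F(T) = -7 + (T + T) = -7 + 2*T)
F(-1)*36 + (40 + 80) = (-7 + 2*(-1))*36 + (40 + 80) = (-7 - 2)*36 + 120 = -9*36 + 120 = -324 + 120 = -204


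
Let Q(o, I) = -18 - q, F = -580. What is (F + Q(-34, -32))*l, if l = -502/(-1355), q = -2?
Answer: -299192/1355 ≈ -220.81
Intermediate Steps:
Q(o, I) = -16 (Q(o, I) = -18 - 1*(-2) = -18 + 2 = -16)
l = 502/1355 (l = -502*(-1/1355) = 502/1355 ≈ 0.37048)
(F + Q(-34, -32))*l = (-580 - 16)*(502/1355) = -596*502/1355 = -299192/1355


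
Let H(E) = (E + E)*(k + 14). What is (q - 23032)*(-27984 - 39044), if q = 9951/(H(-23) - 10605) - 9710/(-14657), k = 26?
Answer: 281598597274446036/182406365 ≈ 1.5438e+9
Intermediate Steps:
H(E) = 80*E (H(E) = (E + E)*(26 + 14) = (2*E)*40 = 80*E)
q = -25010857/182406365 (q = 9951/(80*(-23) - 10605) - 9710/(-14657) = 9951/(-1840 - 10605) - 9710*(-1/14657) = 9951/(-12445) + 9710/14657 = 9951*(-1/12445) + 9710/14657 = -9951/12445 + 9710/14657 = -25010857/182406365 ≈ -0.13712)
(q - 23032)*(-27984 - 39044) = (-25010857/182406365 - 23032)*(-27984 - 39044) = -4201208409537/182406365*(-67028) = 281598597274446036/182406365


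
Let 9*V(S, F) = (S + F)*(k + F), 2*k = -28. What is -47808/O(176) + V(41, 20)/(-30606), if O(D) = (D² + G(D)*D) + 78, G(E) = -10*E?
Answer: 362969401/2132518959 ≈ 0.17021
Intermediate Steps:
k = -14 (k = (½)*(-28) = -14)
V(S, F) = (-14 + F)*(F + S)/9 (V(S, F) = ((S + F)*(-14 + F))/9 = ((F + S)*(-14 + F))/9 = ((-14 + F)*(F + S))/9 = (-14 + F)*(F + S)/9)
O(D) = 78 - 9*D² (O(D) = (D² + (-10*D)*D) + 78 = (D² - 10*D²) + 78 = -9*D² + 78 = 78 - 9*D²)
-47808/O(176) + V(41, 20)/(-30606) = -47808/(78 - 9*176²) + (-14/9*20 - 14/9*41 + (⅑)*20² + (⅑)*20*41)/(-30606) = -47808/(78 - 9*30976) + (-280/9 - 574/9 + (⅑)*400 + 820/9)*(-1/30606) = -47808/(78 - 278784) + (-280/9 - 574/9 + 400/9 + 820/9)*(-1/30606) = -47808/(-278706) + (122/3)*(-1/30606) = -47808*(-1/278706) - 61/45909 = 7968/46451 - 61/45909 = 362969401/2132518959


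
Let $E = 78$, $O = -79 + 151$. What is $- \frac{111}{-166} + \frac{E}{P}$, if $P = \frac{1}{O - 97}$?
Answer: $- \frac{323589}{166} \approx -1949.3$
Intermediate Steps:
$O = 72$
$P = - \frac{1}{25}$ ($P = \frac{1}{72 - 97} = \frac{1}{-25} = - \frac{1}{25} \approx -0.04$)
$- \frac{111}{-166} + \frac{E}{P} = - \frac{111}{-166} + \frac{78}{- \frac{1}{25}} = \left(-111\right) \left(- \frac{1}{166}\right) + 78 \left(-25\right) = \frac{111}{166} - 1950 = - \frac{323589}{166}$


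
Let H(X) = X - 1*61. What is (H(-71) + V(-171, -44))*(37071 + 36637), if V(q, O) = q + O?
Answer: -25576676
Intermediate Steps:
V(q, O) = O + q
H(X) = -61 + X (H(X) = X - 61 = -61 + X)
(H(-71) + V(-171, -44))*(37071 + 36637) = ((-61 - 71) + (-44 - 171))*(37071 + 36637) = (-132 - 215)*73708 = -347*73708 = -25576676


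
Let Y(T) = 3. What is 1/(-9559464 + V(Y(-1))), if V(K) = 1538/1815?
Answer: -1815/17350425622 ≈ -1.0461e-7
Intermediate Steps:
V(K) = 1538/1815 (V(K) = 1538*(1/1815) = 1538/1815)
1/(-9559464 + V(Y(-1))) = 1/(-9559464 + 1538/1815) = 1/(-17350425622/1815) = -1815/17350425622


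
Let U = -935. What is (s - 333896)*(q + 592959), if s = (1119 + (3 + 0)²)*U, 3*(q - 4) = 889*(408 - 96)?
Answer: -951756373344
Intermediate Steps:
q = 92460 (q = 4 + (889*(408 - 96))/3 = 4 + (889*312)/3 = 4 + (⅓)*277368 = 4 + 92456 = 92460)
s = -1054680 (s = (1119 + (3 + 0)²)*(-935) = (1119 + 3²)*(-935) = (1119 + 9)*(-935) = 1128*(-935) = -1054680)
(s - 333896)*(q + 592959) = (-1054680 - 333896)*(92460 + 592959) = -1388576*685419 = -951756373344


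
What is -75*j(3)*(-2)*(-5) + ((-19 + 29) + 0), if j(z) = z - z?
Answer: 10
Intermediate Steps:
j(z) = 0
-75*j(3)*(-2)*(-5) + ((-19 + 29) + 0) = -75*0*(-2)*(-5) + ((-19 + 29) + 0) = -0*(-5) + (10 + 0) = -75*0 + 10 = 0 + 10 = 10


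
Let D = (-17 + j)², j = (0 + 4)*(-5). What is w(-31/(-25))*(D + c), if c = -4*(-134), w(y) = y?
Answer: 11811/5 ≈ 2362.2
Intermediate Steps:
j = -20 (j = 4*(-5) = -20)
c = 536
D = 1369 (D = (-17 - 20)² = (-37)² = 1369)
w(-31/(-25))*(D + c) = (-31/(-25))*(1369 + 536) = -31*(-1/25)*1905 = (31/25)*1905 = 11811/5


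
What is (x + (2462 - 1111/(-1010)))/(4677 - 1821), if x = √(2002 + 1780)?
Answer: 24631/28560 + √3782/2856 ≈ 0.88396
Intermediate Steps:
x = √3782 ≈ 61.498
(x + (2462 - 1111/(-1010)))/(4677 - 1821) = (√3782 + (2462 - 1111/(-1010)))/(4677 - 1821) = (√3782 + (2462 - 1111*(-1)/1010))/2856 = (√3782 + (2462 - 1*(-11/10)))*(1/2856) = (√3782 + (2462 + 11/10))*(1/2856) = (√3782 + 24631/10)*(1/2856) = (24631/10 + √3782)*(1/2856) = 24631/28560 + √3782/2856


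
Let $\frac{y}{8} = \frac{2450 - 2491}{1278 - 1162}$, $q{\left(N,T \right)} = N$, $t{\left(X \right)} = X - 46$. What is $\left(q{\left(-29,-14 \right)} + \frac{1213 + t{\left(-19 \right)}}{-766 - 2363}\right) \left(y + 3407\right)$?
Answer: $- \frac{431970189}{4321} \approx -99970.0$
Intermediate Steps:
$t{\left(X \right)} = -46 + X$
$y = - \frac{82}{29}$ ($y = 8 \frac{2450 - 2491}{1278 - 1162} = 8 \left(- \frac{41}{116}\right) = - \frac{82}{29} \approx -2.8276$)
$\left(q{\left(-29,-14 \right)} + \frac{1213 + t{\left(-19 \right)}}{-766 - 2363}\right) \left(y + 3407\right) = \left(-29 + \frac{1213 - 65}{-766 - 2363}\right) \left(- \frac{82}{29} + 3407\right) = \left(-29 + \frac{1213 - 65}{-3129}\right) \frac{98721}{29} = \left(-29 + 1148 \left(- \frac{1}{3129}\right)\right) \frac{98721}{29} = \left(-29 - \frac{164}{447}\right) \frac{98721}{29} = \left(- \frac{13127}{447}\right) \frac{98721}{29} = - \frac{431970189}{4321}$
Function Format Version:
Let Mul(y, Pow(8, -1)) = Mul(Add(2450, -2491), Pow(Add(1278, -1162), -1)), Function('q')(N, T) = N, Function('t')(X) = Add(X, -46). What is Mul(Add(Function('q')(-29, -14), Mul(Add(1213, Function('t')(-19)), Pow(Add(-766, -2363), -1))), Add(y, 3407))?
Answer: Rational(-431970189, 4321) ≈ -99970.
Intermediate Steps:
Function('t')(X) = Add(-46, X)
y = Rational(-82, 29) (y = Mul(8, Mul(Add(2450, -2491), Pow(Add(1278, -1162), -1))) = Mul(8, Mul(-41, Pow(116, -1))) = Mul(8, Mul(-41, Rational(1, 116))) = Mul(8, Rational(-41, 116)) = Rational(-82, 29) ≈ -2.8276)
Mul(Add(Function('q')(-29, -14), Mul(Add(1213, Function('t')(-19)), Pow(Add(-766, -2363), -1))), Add(y, 3407)) = Mul(Add(-29, Mul(Add(1213, Add(-46, -19)), Pow(Add(-766, -2363), -1))), Add(Rational(-82, 29), 3407)) = Mul(Add(-29, Mul(Add(1213, -65), Pow(-3129, -1))), Rational(98721, 29)) = Mul(Add(-29, Mul(1148, Rational(-1, 3129))), Rational(98721, 29)) = Mul(Add(-29, Rational(-164, 447)), Rational(98721, 29)) = Mul(Rational(-13127, 447), Rational(98721, 29)) = Rational(-431970189, 4321)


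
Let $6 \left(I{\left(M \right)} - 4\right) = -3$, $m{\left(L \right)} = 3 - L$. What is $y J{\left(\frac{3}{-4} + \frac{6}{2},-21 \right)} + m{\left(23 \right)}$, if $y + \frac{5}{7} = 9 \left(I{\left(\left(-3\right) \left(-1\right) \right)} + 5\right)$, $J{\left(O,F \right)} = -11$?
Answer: $- \frac{11951}{14} \approx -853.64$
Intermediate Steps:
$I{\left(M \right)} = \frac{7}{2}$ ($I{\left(M \right)} = 4 + \frac{1}{6} \left(-3\right) = 4 - \frac{1}{2} = \frac{7}{2}$)
$y = \frac{1061}{14}$ ($y = - \frac{5}{7} + 9 \left(\frac{7}{2} + 5\right) = - \frac{5}{7} + 9 \cdot \frac{17}{2} = - \frac{5}{7} + \frac{153}{2} = \frac{1061}{14} \approx 75.786$)
$y J{\left(\frac{3}{-4} + \frac{6}{2},-21 \right)} + m{\left(23 \right)} = \frac{1061}{14} \left(-11\right) + \left(3 - 23\right) = - \frac{11671}{14} + \left(3 - 23\right) = - \frac{11671}{14} - 20 = - \frac{11951}{14}$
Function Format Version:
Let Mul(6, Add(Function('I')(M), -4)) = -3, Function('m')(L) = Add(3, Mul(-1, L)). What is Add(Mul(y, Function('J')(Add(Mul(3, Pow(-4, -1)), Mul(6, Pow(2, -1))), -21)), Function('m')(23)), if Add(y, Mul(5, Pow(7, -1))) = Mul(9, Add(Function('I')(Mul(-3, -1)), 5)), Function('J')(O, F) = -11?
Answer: Rational(-11951, 14) ≈ -853.64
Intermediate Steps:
Function('I')(M) = Rational(7, 2) (Function('I')(M) = Add(4, Mul(Rational(1, 6), -3)) = Add(4, Rational(-1, 2)) = Rational(7, 2))
y = Rational(1061, 14) (y = Add(Rational(-5, 7), Mul(9, Add(Rational(7, 2), 5))) = Add(Rational(-5, 7), Mul(9, Rational(17, 2))) = Add(Rational(-5, 7), Rational(153, 2)) = Rational(1061, 14) ≈ 75.786)
Add(Mul(y, Function('J')(Add(Mul(3, Pow(-4, -1)), Mul(6, Pow(2, -1))), -21)), Function('m')(23)) = Add(Mul(Rational(1061, 14), -11), Add(3, Mul(-1, 23))) = Add(Rational(-11671, 14), Add(3, -23)) = Add(Rational(-11671, 14), -20) = Rational(-11951, 14)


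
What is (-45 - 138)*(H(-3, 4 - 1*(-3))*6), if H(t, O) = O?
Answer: -7686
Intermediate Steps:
(-45 - 138)*(H(-3, 4 - 1*(-3))*6) = (-45 - 138)*((4 - 1*(-3))*6) = -183*(4 + 3)*6 = -1281*6 = -183*42 = -7686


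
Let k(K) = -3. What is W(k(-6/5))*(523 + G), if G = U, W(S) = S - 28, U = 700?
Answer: -37913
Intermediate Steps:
W(S) = -28 + S
G = 700
W(k(-6/5))*(523 + G) = (-28 - 3)*(523 + 700) = -31*1223 = -37913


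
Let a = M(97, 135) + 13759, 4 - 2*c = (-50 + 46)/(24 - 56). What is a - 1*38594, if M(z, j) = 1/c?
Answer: -769869/31 ≈ -24834.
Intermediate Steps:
c = 31/16 (c = 2 - (-50 + 46)/(2*(24 - 56)) = 2 - (-2)/(-32) = 2 - (-2)*(-1)/32 = 2 - ½*⅛ = 2 - 1/16 = 31/16 ≈ 1.9375)
M(z, j) = 16/31 (M(z, j) = 1/(31/16) = 16/31)
a = 426545/31 (a = 16/31 + 13759 = 426545/31 ≈ 13760.)
a - 1*38594 = 426545/31 - 1*38594 = 426545/31 - 38594 = -769869/31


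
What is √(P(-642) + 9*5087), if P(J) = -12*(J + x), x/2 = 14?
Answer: √53151 ≈ 230.54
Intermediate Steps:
x = 28 (x = 2*14 = 28)
P(J) = -336 - 12*J (P(J) = -12*(J + 28) = -12*(28 + J) = -336 - 12*J)
√(P(-642) + 9*5087) = √((-336 - 12*(-642)) + 9*5087) = √((-336 + 7704) + 45783) = √(7368 + 45783) = √53151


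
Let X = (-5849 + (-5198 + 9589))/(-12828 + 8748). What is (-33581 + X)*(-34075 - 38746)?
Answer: 1662855665177/680 ≈ 2.4454e+9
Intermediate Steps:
X = 243/680 (X = (-5849 + 4391)/(-4080) = -1458*(-1/4080) = 243/680 ≈ 0.35735)
(-33581 + X)*(-34075 - 38746) = (-33581 + 243/680)*(-34075 - 38746) = -22834837/680*(-72821) = 1662855665177/680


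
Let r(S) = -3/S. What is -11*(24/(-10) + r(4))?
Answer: 693/20 ≈ 34.650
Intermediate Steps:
-11*(24/(-10) + r(4)) = -11*(24/(-10) - 3/4) = -11*(24*(-⅒) - 3*¼) = -11*(-12/5 - ¾) = -11*(-63/20) = 693/20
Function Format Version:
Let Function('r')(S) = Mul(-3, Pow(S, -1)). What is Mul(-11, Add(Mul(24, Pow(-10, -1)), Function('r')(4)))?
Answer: Rational(693, 20) ≈ 34.650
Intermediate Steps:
Mul(-11, Add(Mul(24, Pow(-10, -1)), Function('r')(4))) = Mul(-11, Add(Mul(24, Pow(-10, -1)), Mul(-3, Pow(4, -1)))) = Mul(-11, Add(Mul(24, Rational(-1, 10)), Mul(-3, Rational(1, 4)))) = Mul(-11, Add(Rational(-12, 5), Rational(-3, 4))) = Mul(-11, Rational(-63, 20)) = Rational(693, 20)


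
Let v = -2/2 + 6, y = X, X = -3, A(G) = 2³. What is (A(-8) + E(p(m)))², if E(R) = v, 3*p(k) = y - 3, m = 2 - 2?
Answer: 169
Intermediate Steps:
A(G) = 8
y = -3
m = 0
p(k) = -2 (p(k) = (-3 - 3)/3 = (⅓)*(-6) = -2)
v = 5 (v = -2*½ + 6 = -1 + 6 = 5)
E(R) = 5
(A(-8) + E(p(m)))² = (8 + 5)² = 13² = 169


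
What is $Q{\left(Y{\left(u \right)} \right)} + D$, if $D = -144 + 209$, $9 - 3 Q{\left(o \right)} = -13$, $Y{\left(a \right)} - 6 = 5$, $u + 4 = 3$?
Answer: $\frac{217}{3} \approx 72.333$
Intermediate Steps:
$u = -1$ ($u = -4 + 3 = -1$)
$Y{\left(a \right)} = 11$ ($Y{\left(a \right)} = 6 + 5 = 11$)
$Q{\left(o \right)} = \frac{22}{3}$ ($Q{\left(o \right)} = 3 - - \frac{13}{3} = 3 + \frac{13}{3} = \frac{22}{3}$)
$D = 65$
$Q{\left(Y{\left(u \right)} \right)} + D = \frac{22}{3} + 65 = \frac{217}{3}$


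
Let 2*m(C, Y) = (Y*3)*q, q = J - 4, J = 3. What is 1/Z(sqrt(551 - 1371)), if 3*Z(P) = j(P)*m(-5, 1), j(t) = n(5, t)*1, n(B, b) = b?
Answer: I*sqrt(205)/205 ≈ 0.069843*I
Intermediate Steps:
q = -1 (q = 3 - 4 = -1)
j(t) = t (j(t) = t*1 = t)
m(C, Y) = -3*Y/2 (m(C, Y) = ((Y*3)*(-1))/2 = ((3*Y)*(-1))/2 = (-3*Y)/2 = -3*Y/2)
Z(P) = -P/2 (Z(P) = (P*(-3/2*1))/3 = (P*(-3/2))/3 = (-3*P/2)/3 = -P/2)
1/Z(sqrt(551 - 1371)) = 1/(-sqrt(551 - 1371)/2) = 1/(-I*sqrt(205)) = I*sqrt(205)/205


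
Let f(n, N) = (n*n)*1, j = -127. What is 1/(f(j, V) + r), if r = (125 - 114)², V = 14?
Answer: 1/16250 ≈ 6.1538e-5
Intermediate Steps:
r = 121 (r = 11² = 121)
f(n, N) = n² (f(n, N) = n²*1 = n²)
1/(f(j, V) + r) = 1/((-127)² + 121) = 1/(16129 + 121) = 1/16250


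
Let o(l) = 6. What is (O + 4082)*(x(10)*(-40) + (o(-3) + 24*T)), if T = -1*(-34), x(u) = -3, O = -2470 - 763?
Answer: 799758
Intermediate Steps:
O = -3233
T = 34
(O + 4082)*(x(10)*(-40) + (o(-3) + 24*T)) = (-3233 + 4082)*(-3*(-40) + (6 + 24*34)) = 849*(120 + (6 + 816)) = 849*(120 + 822) = 849*942 = 799758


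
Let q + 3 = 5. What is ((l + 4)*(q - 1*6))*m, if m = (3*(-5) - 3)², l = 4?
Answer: -10368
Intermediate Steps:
q = 2 (q = -3 + 5 = 2)
m = 324 (m = (-15 - 3)² = (-18)² = 324)
((l + 4)*(q - 1*6))*m = ((4 + 4)*(2 - 1*6))*324 = (8*(2 - 6))*324 = (8*(-4))*324 = -32*324 = -10368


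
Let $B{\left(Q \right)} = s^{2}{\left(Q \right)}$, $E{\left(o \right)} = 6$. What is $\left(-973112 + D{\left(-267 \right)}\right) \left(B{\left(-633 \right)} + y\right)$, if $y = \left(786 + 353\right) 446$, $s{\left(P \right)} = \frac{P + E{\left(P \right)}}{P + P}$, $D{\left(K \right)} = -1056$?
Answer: $- \frac{22032184644780934}{44521} \approx -4.9487 \cdot 10^{11}$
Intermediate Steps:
$s{\left(P \right)} = \frac{6 + P}{2 P}$ ($s{\left(P \right)} = \frac{P + 6}{P + P} = \frac{6 + P}{2 P}$)
$y = 507994$ ($y = 1139 \cdot 446 = 507994$)
$B{\left(Q \right)} = \frac{\left(6 + Q\right)^{2}}{4 Q^{2}}$ ($B{\left(Q \right)} = \left(\frac{6 + Q}{2 Q}\right)^{2} = \frac{\left(6 + Q\right)^{2}}{4 Q^{2}}$)
$\left(-973112 + D{\left(-267 \right)}\right) \left(B{\left(-633 \right)} + y\right) = \left(-973112 - 1056\right) \left(\frac{\left(6 - 633\right)^{2}}{4 \cdot 400689} + 507994\right) = - 974168 \left(\frac{1}{4} \cdot \frac{1}{400689} \left(-627\right)^{2} + 507994\right) = - 974168 \left(\frac{1}{4} \cdot \frac{1}{400689} \cdot 393129 + 507994\right) = - 974168 \left(\frac{43681}{178084} + 507994\right) = \left(-974168\right) \frac{90465647177}{178084} = - \frac{22032184644780934}{44521}$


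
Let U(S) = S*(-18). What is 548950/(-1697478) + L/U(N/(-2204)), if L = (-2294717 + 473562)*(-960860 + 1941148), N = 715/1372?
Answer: -152728189114526235762191/364109031 ≈ -4.1946e+14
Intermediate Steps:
N = 715/1372 (N = 715*(1/1372) = 715/1372 ≈ 0.52114)
L = -1785256392640 (L = -1821155*980288 = -1785256392640)
U(S) = -18*S
548950/(-1697478) + L/U(N/(-2204)) = 548950/(-1697478) - 1785256392640/((-6435/(686*(-2204)))) = 548950*(-1/1697478) - 1785256392640/((-6435*(-1)/(686*2204))) = -274475/848739 - 1785256392640/((-18*(-715/3023888))) = -274475/848739 - 1785256392640/6435/1511944 = -274475/848739 - 1785256392640*1511944/6435 = -274475/848739 - 539841538262738432/1287 = -152728189114526235762191/364109031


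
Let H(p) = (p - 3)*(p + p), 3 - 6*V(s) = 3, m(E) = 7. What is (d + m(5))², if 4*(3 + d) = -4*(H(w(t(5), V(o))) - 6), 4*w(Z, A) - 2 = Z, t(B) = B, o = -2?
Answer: 13225/64 ≈ 206.64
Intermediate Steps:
V(s) = 0 (V(s) = ½ - ⅙*3 = ½ - ½ = 0)
w(Z, A) = ½ + Z/4
H(p) = 2*p*(-3 + p) (H(p) = (-3 + p)*(2*p) = 2*p*(-3 + p))
d = 59/8 (d = -3 + (-4*(2*(½ + (¼)*5)*(-3 + (½ + (¼)*5)) - 6))/4 = -3 + (-4*(2*(½ + 5/4)*(-3 + (½ + 5/4)) - 6))/4 = -3 + (-4*(2*(7/4)*(-3 + 7/4) - 6))/4 = -3 + (-4*(2*(7/4)*(-5/4) - 6))/4 = -3 + (-4*(-35/8 - 6))/4 = -3 + (-4*(-83/8))/4 = -3 + (¼)*(83/2) = -3 + 83/8 = 59/8 ≈ 7.3750)
(d + m(5))² = (59/8 + 7)² = (115/8)² = 13225/64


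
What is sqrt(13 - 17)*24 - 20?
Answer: -20 + 48*I ≈ -20.0 + 48.0*I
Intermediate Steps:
sqrt(13 - 17)*24 - 20 = sqrt(-4)*24 - 20 = (2*I)*24 - 20 = 48*I - 20 = -20 + 48*I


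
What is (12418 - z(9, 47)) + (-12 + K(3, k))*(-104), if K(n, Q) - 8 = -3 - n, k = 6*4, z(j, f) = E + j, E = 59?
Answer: 13390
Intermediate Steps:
z(j, f) = 59 + j
k = 24
K(n, Q) = 5 - n (K(n, Q) = 8 + (-3 - n) = 5 - n)
(12418 - z(9, 47)) + (-12 + K(3, k))*(-104) = (12418 - (59 + 9)) + (-12 + (5 - 1*3))*(-104) = (12418 - 1*68) + (-12 + (5 - 3))*(-104) = (12418 - 68) + (-12 + 2)*(-104) = 12350 - 10*(-104) = 12350 + 1040 = 13390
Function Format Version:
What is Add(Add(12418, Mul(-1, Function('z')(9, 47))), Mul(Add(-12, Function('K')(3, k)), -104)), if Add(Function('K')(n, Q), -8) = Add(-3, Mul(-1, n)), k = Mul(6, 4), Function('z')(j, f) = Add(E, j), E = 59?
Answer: 13390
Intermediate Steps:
Function('z')(j, f) = Add(59, j)
k = 24
Function('K')(n, Q) = Add(5, Mul(-1, n)) (Function('K')(n, Q) = Add(8, Add(-3, Mul(-1, n))) = Add(5, Mul(-1, n)))
Add(Add(12418, Mul(-1, Function('z')(9, 47))), Mul(Add(-12, Function('K')(3, k)), -104)) = Add(Add(12418, Mul(-1, Add(59, 9))), Mul(Add(-12, Add(5, Mul(-1, 3))), -104)) = Add(Add(12418, Mul(-1, 68)), Mul(Add(-12, Add(5, -3)), -104)) = Add(Add(12418, -68), Mul(Add(-12, 2), -104)) = Add(12350, Mul(-10, -104)) = Add(12350, 1040) = 13390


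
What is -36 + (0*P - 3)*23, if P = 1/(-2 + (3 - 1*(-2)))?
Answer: -105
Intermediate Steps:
P = ⅓ (P = 1/(-2 + (3 + 2)) = 1/(-2 + 5) = 1/3 = ⅓ ≈ 0.33333)
-36 + (0*P - 3)*23 = -36 + (0*(⅓) - 3)*23 = -36 + (0 - 3)*23 = -36 - 3*23 = -36 - 69 = -105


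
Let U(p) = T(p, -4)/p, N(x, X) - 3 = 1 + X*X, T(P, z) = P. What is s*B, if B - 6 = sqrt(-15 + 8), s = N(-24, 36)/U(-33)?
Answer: 7800 + 1300*I*sqrt(7) ≈ 7800.0 + 3439.5*I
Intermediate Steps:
N(x, X) = 4 + X**2 (N(x, X) = 3 + (1 + X*X) = 3 + (1 + X**2) = 4 + X**2)
U(p) = 1 (U(p) = p/p = 1)
s = 1300 (s = (4 + 36**2)/1 = (4 + 1296)*1 = 1300*1 = 1300)
B = 6 + I*sqrt(7) (B = 6 + sqrt(-15 + 8) = 6 + sqrt(-7) = 6 + I*sqrt(7) ≈ 6.0 + 2.6458*I)
s*B = 1300*(6 + I*sqrt(7)) = 7800 + 1300*I*sqrt(7)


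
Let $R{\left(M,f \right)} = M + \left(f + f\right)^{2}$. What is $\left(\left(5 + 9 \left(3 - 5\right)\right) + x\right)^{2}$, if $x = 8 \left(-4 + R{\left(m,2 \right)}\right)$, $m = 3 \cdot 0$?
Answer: $6889$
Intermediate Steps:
$m = 0$
$R{\left(M,f \right)} = M + 4 f^{2}$ ($R{\left(M,f \right)} = M + \left(2 f\right)^{2} = M + 4 f^{2}$)
$x = 96$ ($x = 8 \left(-4 + \left(0 + 4 \cdot 2^{2}\right)\right) = 8 \left(-4 + \left(0 + 4 \cdot 4\right)\right) = 8 \left(-4 + \left(0 + 16\right)\right) = 8 \left(-4 + 16\right) = 8 \cdot 12 = 96$)
$\left(\left(5 + 9 \left(3 - 5\right)\right) + x\right)^{2} = \left(\left(5 + 9 \left(3 - 5\right)\right) + 96\right)^{2} = \left(\left(5 + 9 \left(-2\right)\right) + 96\right)^{2} = \left(\left(5 - 18\right) + 96\right)^{2} = \left(-13 + 96\right)^{2} = 83^{2} = 6889$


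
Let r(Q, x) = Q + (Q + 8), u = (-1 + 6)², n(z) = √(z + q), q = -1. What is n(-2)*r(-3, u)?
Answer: 2*I*√3 ≈ 3.4641*I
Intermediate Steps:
n(z) = √(-1 + z) (n(z) = √(z - 1) = √(-1 + z))
u = 25 (u = 5² = 25)
r(Q, x) = 8 + 2*Q (r(Q, x) = Q + (8 + Q) = 8 + 2*Q)
n(-2)*r(-3, u) = √(-1 - 2)*(8 + 2*(-3)) = √(-3)*(8 - 6) = (I*√3)*2 = 2*I*√3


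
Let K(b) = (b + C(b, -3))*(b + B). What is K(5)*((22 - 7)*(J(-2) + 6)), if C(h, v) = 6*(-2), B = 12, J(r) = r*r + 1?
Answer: -19635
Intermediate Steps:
J(r) = 1 + r**2 (J(r) = r**2 + 1 = 1 + r**2)
C(h, v) = -12
K(b) = (-12 + b)*(12 + b) (K(b) = (b - 12)*(b + 12) = (-12 + b)*(12 + b))
K(5)*((22 - 7)*(J(-2) + 6)) = (-144 + 5**2)*((22 - 7)*((1 + (-2)**2) + 6)) = (-144 + 25)*(15*((1 + 4) + 6)) = -1785*(5 + 6) = -1785*11 = -119*165 = -19635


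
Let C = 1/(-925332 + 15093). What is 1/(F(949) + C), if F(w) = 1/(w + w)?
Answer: 1727633622/908341 ≈ 1902.0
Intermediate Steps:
F(w) = 1/(2*w)
C = -1/910239 (C = 1/(-910239) = -1/910239 ≈ -1.0986e-6)
1/(F(949) + C) = 1/((1/2)/949 - 1/910239) = 1/((1/2)*(1/949) - 1/910239) = 1/(1/1898 - 1/910239) = 1/(908341/1727633622) = 1727633622/908341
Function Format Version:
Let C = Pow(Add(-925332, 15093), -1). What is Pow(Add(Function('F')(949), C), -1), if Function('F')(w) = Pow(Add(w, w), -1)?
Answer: Rational(1727633622, 908341) ≈ 1902.0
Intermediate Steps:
Function('F')(w) = Mul(Rational(1, 2), Pow(w, -1)) (Function('F')(w) = Pow(Mul(2, w), -1) = Mul(Rational(1, 2), Pow(w, -1)))
C = Rational(-1, 910239) (C = Pow(-910239, -1) = Rational(-1, 910239) ≈ -1.0986e-6)
Pow(Add(Function('F')(949), C), -1) = Pow(Add(Mul(Rational(1, 2), Pow(949, -1)), Rational(-1, 910239)), -1) = Pow(Add(Mul(Rational(1, 2), Rational(1, 949)), Rational(-1, 910239)), -1) = Pow(Add(Rational(1, 1898), Rational(-1, 910239)), -1) = Pow(Rational(908341, 1727633622), -1) = Rational(1727633622, 908341)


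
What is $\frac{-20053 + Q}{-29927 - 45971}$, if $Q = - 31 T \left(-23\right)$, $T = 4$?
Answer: $\frac{17201}{75898} \approx 0.22663$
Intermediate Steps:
$Q = 2852$ ($Q = \left(-31\right) 4 \left(-23\right) = \left(-124\right) \left(-23\right) = 2852$)
$\frac{-20053 + Q}{-29927 - 45971} = \frac{-20053 + 2852}{-29927 - 45971} = - \frac{17201}{-75898} = \left(-17201\right) \left(- \frac{1}{75898}\right) = \frac{17201}{75898}$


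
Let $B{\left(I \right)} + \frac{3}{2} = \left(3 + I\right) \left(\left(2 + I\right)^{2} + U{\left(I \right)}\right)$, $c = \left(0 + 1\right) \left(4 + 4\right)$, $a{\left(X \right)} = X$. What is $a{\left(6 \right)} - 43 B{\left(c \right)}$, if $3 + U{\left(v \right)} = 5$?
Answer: $- \frac{96351}{2} \approx -48176.0$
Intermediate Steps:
$U{\left(v \right)} = 2$ ($U{\left(v \right)} = -3 + 5 = 2$)
$c = 8$ ($c = 1 \cdot 8 = 8$)
$B{\left(I \right)} = - \frac{3}{2} + \left(2 + \left(2 + I\right)^{2}\right) \left(3 + I\right)$ ($B{\left(I \right)} = - \frac{3}{2} + \left(3 + I\right) \left(\left(2 + I\right)^{2} + 2\right) = - \frac{3}{2} + \left(3 + I\right) \left(2 + \left(2 + I\right)^{2}\right) = - \frac{3}{2} + \left(2 + \left(2 + I\right)^{2}\right) \left(3 + I\right)$)
$a{\left(6 \right)} - 43 B{\left(c \right)} = 6 - 43 \left(\frac{33}{2} + 8^{3} + 7 \cdot 8^{2} + 18 \cdot 8\right) = 6 - 43 \left(\frac{33}{2} + 512 + 7 \cdot 64 + 144\right) = 6 - 43 \left(\frac{33}{2} + 512 + 448 + 144\right) = 6 - \frac{96363}{2} = - \frac{96351}{2}$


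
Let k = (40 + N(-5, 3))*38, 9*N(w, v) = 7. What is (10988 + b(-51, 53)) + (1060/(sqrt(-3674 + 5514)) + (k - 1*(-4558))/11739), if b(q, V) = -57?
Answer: 1154926049/105651 + 53*sqrt(115)/23 ≈ 10956.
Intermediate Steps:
N(w, v) = 7/9 (N(w, v) = (1/9)*7 = 7/9)
k = 13946/9 (k = (40 + 7/9)*38 = (367/9)*38 = 13946/9 ≈ 1549.6)
(10988 + b(-51, 53)) + (1060/(sqrt(-3674 + 5514)) + (k - 1*(-4558))/11739) = (10988 - 57) + (1060/(sqrt(-3674 + 5514)) + (13946/9 - 1*(-4558))/11739) = 10931 + (1060/(sqrt(1840)) + (13946/9 + 4558)*(1/11739)) = 10931 + (1060/((4*sqrt(115))) + (54968/9)*(1/11739)) = 10931 + (1060*(sqrt(115)/460) + 54968/105651) = 10931 + (53*sqrt(115)/23 + 54968/105651) = 10931 + (54968/105651 + 53*sqrt(115)/23) = 1154926049/105651 + 53*sqrt(115)/23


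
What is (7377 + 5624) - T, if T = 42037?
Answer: -29036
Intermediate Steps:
(7377 + 5624) - T = (7377 + 5624) - 1*42037 = 13001 - 42037 = -29036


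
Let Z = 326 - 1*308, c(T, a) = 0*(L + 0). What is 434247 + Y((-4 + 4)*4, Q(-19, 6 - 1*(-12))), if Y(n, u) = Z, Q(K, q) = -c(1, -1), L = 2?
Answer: 434265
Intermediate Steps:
c(T, a) = 0 (c(T, a) = 0*(2 + 0) = 0*2 = 0)
Q(K, q) = 0 (Q(K, q) = -1*0 = 0)
Z = 18 (Z = 326 - 308 = 18)
Y(n, u) = 18
434247 + Y((-4 + 4)*4, Q(-19, 6 - 1*(-12))) = 434247 + 18 = 434265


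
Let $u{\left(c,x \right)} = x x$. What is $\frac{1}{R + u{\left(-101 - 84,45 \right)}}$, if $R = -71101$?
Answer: $- \frac{1}{69076} \approx -1.4477 \cdot 10^{-5}$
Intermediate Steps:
$u{\left(c,x \right)} = x^{2}$
$\frac{1}{R + u{\left(-101 - 84,45 \right)}} = \frac{1}{-71101 + 45^{2}} = \frac{1}{-71101 + 2025} = \frac{1}{-69076} = - \frac{1}{69076}$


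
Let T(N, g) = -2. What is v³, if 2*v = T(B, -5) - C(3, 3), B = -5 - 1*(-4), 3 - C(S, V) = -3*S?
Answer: -343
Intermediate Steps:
C(S, V) = 3 + 3*S (C(S, V) = 3 - (-3)*S = 3 + 3*S)
B = -1 (B = -5 + 4 = -1)
v = -7 (v = (-2 - (3 + 3*3))/2 = (-2 - (3 + 9))/2 = (-2 - 1*12)/2 = (-2 - 12)/2 = (½)*(-14) = -7)
v³ = (-7)³ = -343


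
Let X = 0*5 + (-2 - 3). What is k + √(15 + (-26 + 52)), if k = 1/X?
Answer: -⅕ + √41 ≈ 6.2031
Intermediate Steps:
X = -5 (X = 0 - 5 = -5)
k = -⅕ (k = 1/(-5) = -⅕ ≈ -0.20000)
k + √(15 + (-26 + 52)) = -⅕ + √(15 + (-26 + 52)) = -⅕ + √(15 + 26) = -⅕ + √41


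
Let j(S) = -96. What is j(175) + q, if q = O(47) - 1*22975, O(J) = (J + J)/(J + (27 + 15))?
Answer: -2053225/89 ≈ -23070.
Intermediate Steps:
O(J) = 2*J/(42 + J) (O(J) = (2*J)/(J + 42) = (2*J)/(42 + J) = 2*J/(42 + J))
q = -2044681/89 (q = 2*47/(42 + 47) - 1*22975 = 2*47/89 - 22975 = 2*47*(1/89) - 22975 = 94/89 - 22975 = -2044681/89 ≈ -22974.)
j(175) + q = -96 - 2044681/89 = -2053225/89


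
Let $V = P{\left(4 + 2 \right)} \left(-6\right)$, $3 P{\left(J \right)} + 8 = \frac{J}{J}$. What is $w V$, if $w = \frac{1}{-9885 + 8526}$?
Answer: $- \frac{14}{1359} \approx -0.010302$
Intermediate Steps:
$P{\left(J \right)} = - \frac{7}{3}$ ($P{\left(J \right)} = - \frac{8}{3} + \frac{J \frac{1}{J}}{3} = - \frac{8}{3} + \frac{1}{3} \cdot 1 = - \frac{8}{3} + \frac{1}{3} = - \frac{7}{3}$)
$V = 14$ ($V = \left(- \frac{7}{3}\right) \left(-6\right) = 14$)
$w = - \frac{1}{1359}$ ($w = \frac{1}{-1359} = - \frac{1}{1359} \approx -0.00073584$)
$w V = \left(- \frac{1}{1359}\right) 14 = - \frac{14}{1359}$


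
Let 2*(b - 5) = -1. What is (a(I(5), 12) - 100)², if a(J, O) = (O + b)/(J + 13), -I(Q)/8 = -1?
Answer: 1929321/196 ≈ 9843.5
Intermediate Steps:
b = 9/2 (b = 5 + (½)*(-1) = 5 - ½ = 9/2 ≈ 4.5000)
I(Q) = 8 (I(Q) = -8*(-1) = 8)
a(J, O) = (9/2 + O)/(13 + J) (a(J, O) = (O + 9/2)/(J + 13) = (9/2 + O)/(13 + J))
(a(I(5), 12) - 100)² = ((9/2 + 12)/(13 + 8) - 100)² = ((33/2)/21 - 100)² = ((1/21)*(33/2) - 100)² = (11/14 - 100)² = (-1389/14)² = 1929321/196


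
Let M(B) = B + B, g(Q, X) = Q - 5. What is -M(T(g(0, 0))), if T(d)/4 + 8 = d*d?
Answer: -136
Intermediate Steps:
g(Q, X) = -5 + Q
T(d) = -32 + 4*d² (T(d) = -32 + 4*(d*d) = -32 + 4*d²)
M(B) = 2*B
-M(T(g(0, 0))) = -2*(-32 + 4*(-5 + 0)²) = -2*(-32 + 4*(-5)²) = -2*(-32 + 4*25) = -2*(-32 + 100) = -2*68 = -1*136 = -136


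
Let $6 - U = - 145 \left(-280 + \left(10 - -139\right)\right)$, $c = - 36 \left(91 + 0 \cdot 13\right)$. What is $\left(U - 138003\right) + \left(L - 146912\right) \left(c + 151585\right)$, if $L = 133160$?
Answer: $-2039702360$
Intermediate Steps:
$c = -3276$ ($c = - 36 \left(91 + 0\right) = \left(-36\right) 91 = -3276$)
$U = -18989$ ($U = 6 - - 145 \left(-280 + \left(10 - -139\right)\right) = 6 - - 145 \left(-280 + \left(10 + 139\right)\right) = 6 - - 145 \left(-280 + 149\right) = 6 - \left(-145\right) \left(-131\right) = 6 - 18995 = -18989$)
$\left(U - 138003\right) + \left(L - 146912\right) \left(c + 151585\right) = \left(-18989 - 138003\right) + \left(133160 - 146912\right) \left(-3276 + 151585\right) = -156992 - 2039545368 = -2039702360$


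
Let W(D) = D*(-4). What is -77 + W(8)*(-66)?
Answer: 2035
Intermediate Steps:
W(D) = -4*D
-77 + W(8)*(-66) = -77 - 4*8*(-66) = -77 - 32*(-66) = -77 + 2112 = 2035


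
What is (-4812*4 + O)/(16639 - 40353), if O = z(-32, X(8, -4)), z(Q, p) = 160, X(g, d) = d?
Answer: 9544/11857 ≈ 0.80492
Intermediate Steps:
O = 160
(-4812*4 + O)/(16639 - 40353) = (-4812*4 + 160)/(16639 - 40353) = (-19248 + 160)/(-23714) = -19088*(-1/23714) = 9544/11857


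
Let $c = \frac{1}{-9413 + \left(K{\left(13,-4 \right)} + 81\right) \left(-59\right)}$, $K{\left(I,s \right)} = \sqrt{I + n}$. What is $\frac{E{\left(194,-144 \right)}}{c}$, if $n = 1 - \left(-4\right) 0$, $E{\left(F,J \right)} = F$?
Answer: $-2753248 - 11446 \sqrt{14} \approx -2.7961 \cdot 10^{6}$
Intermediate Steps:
$n = 1$ ($n = 1 - 0 = 1 + 0 = 1$)
$K{\left(I,s \right)} = \sqrt{1 + I}$ ($K{\left(I,s \right)} = \sqrt{I + 1} = \sqrt{1 + I}$)
$c = \frac{1}{-14192 - 59 \sqrt{14}}$ ($c = \frac{1}{-9413 + \left(\sqrt{1 + 13} + 81\right) \left(-59\right)} = \frac{1}{-9413 + \left(\sqrt{14} + 81\right) \left(-59\right)} = \frac{1}{-9413 + \left(81 + \sqrt{14}\right) \left(-59\right)} = \frac{1}{-9413 - \left(4779 + 59 \sqrt{14}\right)} = \frac{1}{-14192 - 59 \sqrt{14}} \approx -6.9383 \cdot 10^{-5}$)
$\frac{E{\left(194,-144 \right)}}{c} = \frac{194}{- \frac{7096}{100682065} + \frac{59 \sqrt{14}}{201364130}}$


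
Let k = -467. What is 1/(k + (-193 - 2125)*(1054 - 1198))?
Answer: 1/333325 ≈ 3.0001e-6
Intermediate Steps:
1/(k + (-193 - 2125)*(1054 - 1198)) = 1/(-467 + (-193 - 2125)*(1054 - 1198)) = 1/(-467 - 2318*(-144)) = 1/(-467 + 333792) = 1/333325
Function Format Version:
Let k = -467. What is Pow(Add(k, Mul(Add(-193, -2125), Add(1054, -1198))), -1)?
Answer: Rational(1, 333325) ≈ 3.0001e-6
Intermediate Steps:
Pow(Add(k, Mul(Add(-193, -2125), Add(1054, -1198))), -1) = Pow(Add(-467, Mul(Add(-193, -2125), Add(1054, -1198))), -1) = Pow(Add(-467, Mul(-2318, -144)), -1) = Pow(Add(-467, 333792), -1) = Pow(333325, -1) = Rational(1, 333325)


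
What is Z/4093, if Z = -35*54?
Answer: -1890/4093 ≈ -0.46176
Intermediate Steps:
Z = -1890
Z/4093 = -1890/4093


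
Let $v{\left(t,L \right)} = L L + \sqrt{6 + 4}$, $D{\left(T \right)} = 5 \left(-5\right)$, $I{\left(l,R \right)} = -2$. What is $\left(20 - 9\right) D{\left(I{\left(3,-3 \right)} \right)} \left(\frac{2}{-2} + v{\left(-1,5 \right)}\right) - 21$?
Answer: $-6621 - 275 \sqrt{10} \approx -7490.6$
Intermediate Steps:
$D{\left(T \right)} = -25$
$v{\left(t,L \right)} = \sqrt{10} + L^{2}$ ($v{\left(t,L \right)} = L^{2} + \sqrt{10} = \sqrt{10} + L^{2}$)
$\left(20 - 9\right) D{\left(I{\left(3,-3 \right)} \right)} \left(\frac{2}{-2} + v{\left(-1,5 \right)}\right) - 21 = \left(20 - 9\right) \left(- 25 \left(\frac{2}{-2} + \left(\sqrt{10} + 5^{2}\right)\right)\right) - 21 = 11 \left(- 25 \left(2 \left(- \frac{1}{2}\right) + \left(\sqrt{10} + 25\right)\right)\right) - 21 = 11 \left(- 25 \left(-1 + \left(25 + \sqrt{10}\right)\right)\right) - 21 = 11 \left(- 25 \left(24 + \sqrt{10}\right)\right) - 21 = 11 \left(-600 - 25 \sqrt{10}\right) - 21 = \left(-6600 - 275 \sqrt{10}\right) - 21 = -6621 - 275 \sqrt{10}$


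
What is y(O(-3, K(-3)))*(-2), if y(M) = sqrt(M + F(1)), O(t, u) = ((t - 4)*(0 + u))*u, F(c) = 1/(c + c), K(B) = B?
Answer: -5*I*sqrt(10) ≈ -15.811*I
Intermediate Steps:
F(c) = 1/(2*c)
O(t, u) = u**2*(-4 + t) (O(t, u) = ((-4 + t)*u)*u = (u*(-4 + t))*u = u**2*(-4 + t))
y(M) = sqrt(1/2 + M) (y(M) = sqrt(M + (1/2)/1) = sqrt(M + (1/2)*1) = sqrt(M + 1/2) = sqrt(1/2 + M))
y(O(-3, K(-3)))*(-2) = (sqrt(2 + 4*((-3)**2*(-4 - 3)))/2)*(-2) = (sqrt(2 + 4*(9*(-7)))/2)*(-2) = (sqrt(2 + 4*(-63))/2)*(-2) = (sqrt(2 - 252)/2)*(-2) = (sqrt(-250)/2)*(-2) = ((5*I*sqrt(10))/2)*(-2) = (5*I*sqrt(10)/2)*(-2) = -5*I*sqrt(10)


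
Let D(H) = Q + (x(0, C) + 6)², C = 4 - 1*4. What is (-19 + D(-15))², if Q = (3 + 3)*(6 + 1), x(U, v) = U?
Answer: 3481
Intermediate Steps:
C = 0 (C = 4 - 4 = 0)
Q = 42 (Q = 6*7 = 42)
D(H) = 78 (D(H) = 42 + (0 + 6)² = 42 + 6² = 42 + 36 = 78)
(-19 + D(-15))² = (-19 + 78)² = 59² = 3481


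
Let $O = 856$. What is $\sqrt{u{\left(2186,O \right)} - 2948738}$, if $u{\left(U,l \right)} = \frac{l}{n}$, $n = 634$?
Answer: $\frac{i \sqrt{296315597206}}{317} \approx 1717.2 i$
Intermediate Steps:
$u{\left(U,l \right)} = \frac{l}{634}$
$\sqrt{u{\left(2186,O \right)} - 2948738} = \sqrt{\frac{1}{634} \cdot 856 - 2948738} = \sqrt{\frac{428}{317} - 2948738} = \sqrt{- \frac{934749518}{317}} = \frac{i \sqrt{296315597206}}{317}$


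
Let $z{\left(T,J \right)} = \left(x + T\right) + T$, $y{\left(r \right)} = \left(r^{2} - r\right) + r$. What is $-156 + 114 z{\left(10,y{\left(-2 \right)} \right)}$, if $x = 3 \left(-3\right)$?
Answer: $1098$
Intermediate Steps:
$x = -9$
$y{\left(r \right)} = r^{2}$
$z{\left(T,J \right)} = -9 + 2 T$ ($z{\left(T,J \right)} = \left(-9 + T\right) + T = -9 + 2 T$)
$-156 + 114 z{\left(10,y{\left(-2 \right)} \right)} = -156 + 114 \left(-9 + 2 \cdot 10\right) = -156 + 114 \left(-9 + 20\right) = -156 + 114 \cdot 11 = -156 + 1254 = 1098$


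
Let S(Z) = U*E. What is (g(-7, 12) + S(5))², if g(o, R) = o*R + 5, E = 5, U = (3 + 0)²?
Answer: 1156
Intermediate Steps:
U = 9 (U = 3² = 9)
g(o, R) = 5 + R*o (g(o, R) = R*o + 5 = 5 + R*o)
S(Z) = 45 (S(Z) = 9*5 = 45)
(g(-7, 12) + S(5))² = ((5 + 12*(-7)) + 45)² = ((5 - 84) + 45)² = (-79 + 45)² = (-34)² = 1156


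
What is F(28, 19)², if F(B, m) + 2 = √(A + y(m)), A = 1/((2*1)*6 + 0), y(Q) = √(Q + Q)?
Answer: (12 - √3*√(1 + 12*√38))²/36 ≈ 0.24955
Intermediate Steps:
y(Q) = √2*√Q (y(Q) = √(2*Q) = √2*√Q)
A = 1/12 (A = 1/(2*6 + 0) = 1/(12 + 0) = 1/12 ≈ 0.083333)
F(B, m) = -2 + √(1/12 + √2*√m)
F(28, 19)² = (-2 + √(3 + 36*√2*√19)/6)² = (-2 + √(3 + 36*√38)/6)²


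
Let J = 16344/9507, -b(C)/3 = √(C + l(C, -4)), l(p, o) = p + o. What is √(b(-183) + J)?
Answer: √(17264712 - 30127683*I*√370)/3169 ≈ 5.4521 - 5.2921*I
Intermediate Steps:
l(p, o) = o + p
b(C) = -3*√(-4 + 2*C) (b(C) = -3*√(C + (-4 + C)) = -3*√(-4 + 2*C))
J = 5448/3169 (J = 16344*(1/9507) = 5448/3169 ≈ 1.7192)
√(b(-183) + J) = √(-3*√(-4 + 2*(-183)) + 5448/3169) = √(-3*√(-4 - 366) + 5448/3169) = √(-3*I*√370 + 5448/3169) = √(5448/3169 - 3*I*√370)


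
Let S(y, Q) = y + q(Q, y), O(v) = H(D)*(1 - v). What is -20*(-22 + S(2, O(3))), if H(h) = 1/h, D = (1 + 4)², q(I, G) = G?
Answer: 360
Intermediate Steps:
D = 25 (D = 5² = 25)
O(v) = 1/25 - v/25 (O(v) = (1 - v)/25 = 1/25 - v/25)
S(y, Q) = 2*y (S(y, Q) = y + y = 2*y)
-20*(-22 + S(2, O(3))) = -20*(-22 + 2*2) = -20*(-22 + 4) = -20*(-18) = 360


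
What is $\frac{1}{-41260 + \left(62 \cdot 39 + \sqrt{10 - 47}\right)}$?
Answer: $- \frac{38842}{1508701001} - \frac{i \sqrt{37}}{1508701001} \approx -2.5745 \cdot 10^{-5} - 4.0318 \cdot 10^{-9} i$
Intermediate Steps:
$\frac{1}{-41260 + \left(62 \cdot 39 + \sqrt{10 - 47}\right)} = \frac{1}{-41260 + \left(2418 + \sqrt{-37}\right)} = \frac{1}{-41260 + \left(2418 + i \sqrt{37}\right)} = \frac{1}{-38842 + i \sqrt{37}}$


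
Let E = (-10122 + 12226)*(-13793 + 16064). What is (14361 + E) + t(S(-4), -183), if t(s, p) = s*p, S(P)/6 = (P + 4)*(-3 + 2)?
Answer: 4792545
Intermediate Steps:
S(P) = -24 - 6*P (S(P) = 6*((P + 4)*(-3 + 2)) = 6*((4 + P)*(-1)) = 6*(-4 - P) = -24 - 6*P)
E = 4778184 (E = 2104*2271 = 4778184)
t(s, p) = p*s
(14361 + E) + t(S(-4), -183) = (14361 + 4778184) - 183*(-24 - 6*(-4)) = 4792545 - 183*(-24 + 24) = 4792545 - 183*0 = 4792545 + 0 = 4792545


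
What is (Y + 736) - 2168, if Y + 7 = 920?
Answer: -519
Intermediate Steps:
Y = 913 (Y = -7 + 920 = 913)
(Y + 736) - 2168 = (913 + 736) - 2168 = 1649 - 2168 = -519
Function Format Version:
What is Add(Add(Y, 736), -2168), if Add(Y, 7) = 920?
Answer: -519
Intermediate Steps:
Y = 913 (Y = Add(-7, 920) = 913)
Add(Add(Y, 736), -2168) = Add(Add(913, 736), -2168) = Add(1649, -2168) = -519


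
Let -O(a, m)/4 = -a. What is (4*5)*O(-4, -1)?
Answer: -320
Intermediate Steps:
O(a, m) = 4*a (O(a, m) = -(-4)*a = 4*a)
(4*5)*O(-4, -1) = (4*5)*(4*(-4)) = 20*(-16) = -320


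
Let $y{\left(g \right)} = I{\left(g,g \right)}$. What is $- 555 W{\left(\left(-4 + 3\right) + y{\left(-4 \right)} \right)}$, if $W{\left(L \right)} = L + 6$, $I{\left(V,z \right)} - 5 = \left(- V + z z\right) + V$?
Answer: $-14430$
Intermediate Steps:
$I{\left(V,z \right)} = 5 + z^{2}$ ($I{\left(V,z \right)} = 5 + \left(\left(- V + z z\right) + V\right) = 5 + \left(\left(- V + z^{2}\right) + V\right) = 5 + \left(\left(z^{2} - V\right) + V\right) = 5 + z^{2}$)
$y{\left(g \right)} = 5 + g^{2}$
$W{\left(L \right)} = 6 + L$
$- 555 W{\left(\left(-4 + 3\right) + y{\left(-4 \right)} \right)} = - 555 \left(6 + \left(\left(-4 + 3\right) + \left(5 + \left(-4\right)^{2}\right)\right)\right) = - 555 \left(6 + \left(-1 + \left(5 + 16\right)\right)\right) = - 555 \left(6 + \left(-1 + 21\right)\right) = - 555 \left(6 + 20\right) = \left(-555\right) 26 = -14430$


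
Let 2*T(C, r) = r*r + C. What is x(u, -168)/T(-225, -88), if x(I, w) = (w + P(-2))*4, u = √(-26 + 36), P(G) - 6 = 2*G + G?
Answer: -1344/7519 ≈ -0.17875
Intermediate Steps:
T(C, r) = C/2 + r²/2 (T(C, r) = (r*r + C)/2 = (r² + C)/2 = (C + r²)/2 = C/2 + r²/2)
P(G) = 6 + 3*G (P(G) = 6 + (2*G + G) = 6 + 3*G)
u = √10 ≈ 3.1623
x(I, w) = 4*w (x(I, w) = (w + (6 + 3*(-2)))*4 = (w + (6 - 6))*4 = (w + 0)*4 = w*4 = 4*w)
x(u, -168)/T(-225, -88) = (4*(-168))/((½)*(-225) + (½)*(-88)²) = -672/(-225/2 + (½)*7744) = -672/(-225/2 + 3872) = -672/7519/2 = -672*2/7519 = -1344/7519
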